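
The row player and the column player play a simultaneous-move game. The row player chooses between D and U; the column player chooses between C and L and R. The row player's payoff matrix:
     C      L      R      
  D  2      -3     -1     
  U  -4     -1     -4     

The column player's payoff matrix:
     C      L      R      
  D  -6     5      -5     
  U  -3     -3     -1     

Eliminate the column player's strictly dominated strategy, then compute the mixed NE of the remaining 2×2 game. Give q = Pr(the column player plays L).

The column player's strategy C is strictly dominated by R: -5 > -6 and -1 > -3. Eliminate C.
In a mixed equilibrium the row player is indifferent between D and U; this condition fixes q.
  the row player's payoff from D: q·(-3) + (1−q)·(-1) = -2q - 1
  the row player's payoff from U: q·(-1) + (1−q)·(-4) = 3q - 4
  -2q - 1 = 3q - 4  ⇒  -5q = -3  ⇒  q = 3/5.

q = 3/5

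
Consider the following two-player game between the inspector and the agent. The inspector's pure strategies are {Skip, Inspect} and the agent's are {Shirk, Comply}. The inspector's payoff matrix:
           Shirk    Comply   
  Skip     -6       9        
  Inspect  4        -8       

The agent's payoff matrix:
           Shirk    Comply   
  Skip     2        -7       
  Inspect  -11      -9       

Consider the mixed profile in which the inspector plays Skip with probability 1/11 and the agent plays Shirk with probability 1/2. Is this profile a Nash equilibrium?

No

Given the inspector's mix p = 1/11, the agent's payoff from Shirk is -108/11 but from Comply is -97/11. The agent strictly prefers Comply, so the agent would not mix.
So the proposed profile is not a Nash equilibrium.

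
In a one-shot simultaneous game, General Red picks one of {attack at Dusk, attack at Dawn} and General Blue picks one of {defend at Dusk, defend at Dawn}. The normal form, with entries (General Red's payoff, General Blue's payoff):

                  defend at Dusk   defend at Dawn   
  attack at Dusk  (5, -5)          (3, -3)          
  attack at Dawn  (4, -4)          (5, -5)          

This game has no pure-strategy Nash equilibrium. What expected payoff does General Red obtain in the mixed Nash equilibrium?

13/3

For General Red to be willing to mix, General Red must be indifferent between attack at Dusk and attack at Dawn, which pins down General Blue's mix.
  General Red's payoff from attack at Dusk: q·5 + (1−q)·3 = 2q + 3
  General Red's payoff from attack at Dawn: q·4 + (1−q)·5 = -q + 5
  2q + 3 = -q + 5  ⇒  3q = 2  ⇒  q = 2/3.
At equilibrium General Red is indifferent across rows, so General Red's payoff equals the payoff from attack at Dusk: (2/3)·5 + (1/3)·3 = 13/3.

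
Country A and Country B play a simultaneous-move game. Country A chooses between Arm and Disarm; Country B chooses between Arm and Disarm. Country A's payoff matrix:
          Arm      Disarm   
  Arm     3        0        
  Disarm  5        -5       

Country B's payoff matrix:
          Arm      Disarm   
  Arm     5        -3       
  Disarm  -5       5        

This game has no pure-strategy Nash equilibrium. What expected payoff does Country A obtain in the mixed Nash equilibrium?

For Country A to be willing to mix, Country A must be indifferent between Arm and Disarm, which pins down Country B's mix.
  Country A's expected payoff from Arm: q·3 + (1−q)·0 = 3q
  Country A's expected payoff from Disarm: q·5 + (1−q)·(-5) = 10q - 5
  3q = 10q - 5  ⇒  -7q = -5  ⇒  q = 5/7.
At equilibrium Country A is indifferent across rows, so Country A's payoff equals the payoff from Arm: (5/7)·3 + (2/7)·0 = 15/7.

15/7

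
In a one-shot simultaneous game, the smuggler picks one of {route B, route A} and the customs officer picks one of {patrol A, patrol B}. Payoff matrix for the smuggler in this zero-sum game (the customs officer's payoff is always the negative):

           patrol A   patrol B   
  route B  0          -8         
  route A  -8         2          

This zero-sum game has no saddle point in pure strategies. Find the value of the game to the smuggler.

The smuggler's indifference between route B and route A determines the customs officer's mixing probability q:
  the smuggler's payoff from route B: q·0 + (1−q)·(-8) = 8q - 8
  the smuggler's payoff from route A: q·(-8) + (1−q)·2 = -10q + 2
  8q - 8 = -10q + 2  ⇒  18q = 10  ⇒  q = 5/9.
The value is the smuggler's expected payoff against this mix (using route B): (5/9)·0 + (4/9)·(-8) = -32/9.

v = -32/9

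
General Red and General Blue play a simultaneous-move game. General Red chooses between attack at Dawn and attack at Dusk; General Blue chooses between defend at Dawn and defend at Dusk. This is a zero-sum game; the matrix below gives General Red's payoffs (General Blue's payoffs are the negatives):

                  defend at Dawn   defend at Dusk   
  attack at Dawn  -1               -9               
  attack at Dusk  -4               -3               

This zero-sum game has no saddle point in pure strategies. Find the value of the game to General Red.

v = -11/3

General Red's indifference between attack at Dawn and attack at Dusk determines General Blue's mixing probability q:
  General Red's payoff from attack at Dawn: q·(-1) + (1−q)·(-9) = 8q - 9
  General Red's payoff from attack at Dusk: q·(-4) + (1−q)·(-3) = -q - 3
  8q - 9 = -q - 3  ⇒  9q = 6  ⇒  q = 2/3.
The value is General Red's expected payoff against this mix (using attack at Dawn): (2/3)·(-1) + (1/3)·(-9) = -11/3.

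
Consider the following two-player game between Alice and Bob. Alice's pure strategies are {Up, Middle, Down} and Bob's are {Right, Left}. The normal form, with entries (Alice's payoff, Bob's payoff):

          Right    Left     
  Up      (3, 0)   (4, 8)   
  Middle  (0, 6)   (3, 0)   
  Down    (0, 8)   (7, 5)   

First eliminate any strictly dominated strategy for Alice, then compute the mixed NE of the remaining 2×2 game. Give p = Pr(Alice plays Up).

p = 3/11

Alice's strategy Middle is strictly dominated by Up: 3 > 0 and 4 > 3. Eliminate Middle.
In a mixed equilibrium Bob is indifferent between Right and Left; this condition fixes p.
  Bob's payoff to Right: p·0 + (1−p)·8 = -8p + 8
  Bob's payoff to Left: p·8 + (1−p)·5 = 3p + 5
  -8p + 8 = 3p + 5  ⇒  -11p = -3  ⇒  p = 3/11.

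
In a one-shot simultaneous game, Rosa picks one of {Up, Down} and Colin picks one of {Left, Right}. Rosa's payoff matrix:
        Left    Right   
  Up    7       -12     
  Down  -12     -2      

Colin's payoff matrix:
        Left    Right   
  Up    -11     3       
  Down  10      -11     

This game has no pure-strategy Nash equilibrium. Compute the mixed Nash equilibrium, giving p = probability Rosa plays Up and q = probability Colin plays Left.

p = 3/5, q = 10/29

Set Colin's expected payoff from Left equal to that from Right:
  Colin's payoff from Left: p·(-11) + (1−p)·10 = -21p + 10
  Colin's payoff from Right: p·3 + (1−p)·(-11) = 14p - 11
  -21p + 10 = 14p - 11  ⇒  -35p = -21  ⇒  p = 3/5.
For Rosa to be willing to mix, Rosa must be indifferent between Up and Down, which pins down Colin's mix.
  Rosa's expected payoff from Up: q·7 + (1−q)·(-12) = 19q - 12
  Rosa's expected payoff from Down: q·(-12) + (1−q)·(-2) = -10q - 2
  19q - 12 = -10q - 2  ⇒  29q = 10  ⇒  q = 10/29.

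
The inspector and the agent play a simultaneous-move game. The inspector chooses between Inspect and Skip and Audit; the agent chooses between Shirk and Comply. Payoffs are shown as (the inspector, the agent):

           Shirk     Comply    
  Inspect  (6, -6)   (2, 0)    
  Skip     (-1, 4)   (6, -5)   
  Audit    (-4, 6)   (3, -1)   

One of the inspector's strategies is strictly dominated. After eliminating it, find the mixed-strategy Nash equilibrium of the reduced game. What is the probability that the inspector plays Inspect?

p = 3/5

The inspector's strategy Audit is strictly dominated by Skip: -1 > -4 and 6 > 3. Eliminate Audit.
The agent's indifference between Shirk and Comply determines the inspector's mixing probability p:
  the agent's expected payoff from Shirk: p·(-6) + (1−p)·4 = -10p + 4
  the agent's expected payoff from Comply: p·0 + (1−p)·(-5) = 5p - 5
  -10p + 4 = 5p - 5  ⇒  -15p = -9  ⇒  p = 3/5.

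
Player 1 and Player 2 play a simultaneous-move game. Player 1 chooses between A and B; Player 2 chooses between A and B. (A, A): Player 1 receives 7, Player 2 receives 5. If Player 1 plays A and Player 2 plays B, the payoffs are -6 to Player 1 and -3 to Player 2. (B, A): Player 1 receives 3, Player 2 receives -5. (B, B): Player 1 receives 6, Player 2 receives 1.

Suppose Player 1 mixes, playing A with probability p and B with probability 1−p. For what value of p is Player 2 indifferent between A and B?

In a mixed equilibrium Player 2 is indifferent between A and B; this condition fixes p.
  Player 2's expected payoff from A: p·5 + (1−p)·(-5) = 10p - 5
  Player 2's expected payoff from B: p·(-3) + (1−p)·1 = -4p + 1
  10p - 5 = -4p + 1  ⇒  14p = 6  ⇒  p = 3/7.

p = 3/7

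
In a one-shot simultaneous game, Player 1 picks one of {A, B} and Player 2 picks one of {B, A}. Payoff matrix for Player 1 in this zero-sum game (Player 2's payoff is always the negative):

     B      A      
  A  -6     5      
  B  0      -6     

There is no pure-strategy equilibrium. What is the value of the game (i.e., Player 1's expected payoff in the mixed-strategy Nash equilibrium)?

v = -36/17

Set Player 1's expected payoff from A equal to that from B:
  Player 1's expected payoff from A: q·(-6) + (1−q)·5 = -11q + 5
  Player 1's expected payoff from B: q·0 + (1−q)·(-6) = 6q - 6
  -11q + 5 = 6q - 6  ⇒  -17q = -11  ⇒  q = 11/17.
The value is Player 1's expected payoff against this mix (using A): (11/17)·(-6) + (6/17)·5 = -36/17.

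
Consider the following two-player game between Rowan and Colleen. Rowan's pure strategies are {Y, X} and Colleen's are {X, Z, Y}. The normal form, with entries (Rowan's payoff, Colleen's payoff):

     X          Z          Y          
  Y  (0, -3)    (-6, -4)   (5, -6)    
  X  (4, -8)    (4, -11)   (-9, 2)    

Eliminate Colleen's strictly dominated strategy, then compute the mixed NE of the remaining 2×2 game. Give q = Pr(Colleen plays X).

Colleen's strategy Z is strictly dominated by X: -3 > -4 and -8 > -11. Eliminate Z.
Colleen's mix must leave Rowan indifferent between Y and X.
  Rowan's payoff to Y: q·0 + (1−q)·5 = -5q + 5
  Rowan's payoff to X: q·4 + (1−q)·(-9) = 13q - 9
  -5q + 5 = 13q - 9  ⇒  -18q = -14  ⇒  q = 7/9.

q = 7/9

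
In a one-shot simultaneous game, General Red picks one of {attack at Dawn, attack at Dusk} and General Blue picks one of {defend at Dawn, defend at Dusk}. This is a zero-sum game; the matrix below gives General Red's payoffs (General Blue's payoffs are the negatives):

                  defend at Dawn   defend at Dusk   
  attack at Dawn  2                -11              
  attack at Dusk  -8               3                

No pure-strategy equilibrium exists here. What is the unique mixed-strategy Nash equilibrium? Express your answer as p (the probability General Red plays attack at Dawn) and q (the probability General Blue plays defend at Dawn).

General Red's mix must leave General Blue indifferent between defend at Dawn and defend at Dusk.
  General Blue's payoff from defend at Dawn: p·(-2) + (1−p)·8 = -10p + 8
  General Blue's payoff from defend at Dusk: p·11 + (1−p)·(-3) = 14p - 3
  -10p + 8 = 14p - 3  ⇒  -24p = -11  ⇒  p = 11/24.
Set General Red's expected payoff from attack at Dawn equal to that from attack at Dusk:
  General Red's payoff to attack at Dawn: q·2 + (1−q)·(-11) = 13q - 11
  General Red's payoff to attack at Dusk: q·(-8) + (1−q)·3 = -11q + 3
  13q - 11 = -11q + 3  ⇒  24q = 14  ⇒  q = 7/12.

p = 11/24, q = 7/12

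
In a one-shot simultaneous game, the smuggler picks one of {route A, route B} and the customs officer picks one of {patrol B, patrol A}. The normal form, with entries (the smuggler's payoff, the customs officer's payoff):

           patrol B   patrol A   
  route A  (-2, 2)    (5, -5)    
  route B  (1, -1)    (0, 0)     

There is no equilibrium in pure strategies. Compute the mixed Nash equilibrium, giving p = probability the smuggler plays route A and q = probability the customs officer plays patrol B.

p = 1/8, q = 5/8

In a mixed equilibrium the customs officer is indifferent between patrol B and patrol A; this condition fixes p.
  the customs officer's payoff to patrol B: p·2 + (1−p)·(-1) = 3p - 1
  the customs officer's payoff to patrol A: p·(-5) + (1−p)·0 = -5p
  3p - 1 = -5p  ⇒  8p = 1  ⇒  p = 1/8.
For the smuggler to be willing to mix, the smuggler must be indifferent between route A and route B, which pins down the customs officer's mix.
  the smuggler's payoff from route A: q·(-2) + (1−q)·5 = -7q + 5
  the smuggler's payoff from route B: q·1 + (1−q)·0 = q
  -7q + 5 = q  ⇒  -8q = -5  ⇒  q = 5/8.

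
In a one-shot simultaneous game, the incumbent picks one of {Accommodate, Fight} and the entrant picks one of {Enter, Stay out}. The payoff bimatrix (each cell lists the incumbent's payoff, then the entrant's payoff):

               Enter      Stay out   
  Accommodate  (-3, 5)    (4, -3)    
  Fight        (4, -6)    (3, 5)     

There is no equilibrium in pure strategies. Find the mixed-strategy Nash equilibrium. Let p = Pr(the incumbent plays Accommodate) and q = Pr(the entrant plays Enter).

The entrant's indifference between Enter and Stay out determines the incumbent's mixing probability p:
  the entrant's payoff to Enter: p·5 + (1−p)·(-6) = 11p - 6
  the entrant's payoff to Stay out: p·(-3) + (1−p)·5 = -8p + 5
  11p - 6 = -8p + 5  ⇒  19p = 11  ⇒  p = 11/19.
Set the incumbent's expected payoff from Accommodate equal to that from Fight:
  the incumbent's payoff to Accommodate: q·(-3) + (1−q)·4 = -7q + 4
  the incumbent's payoff to Fight: q·4 + (1−q)·3 = q + 3
  -7q + 4 = q + 3  ⇒  -8q = -1  ⇒  q = 1/8.

p = 11/19, q = 1/8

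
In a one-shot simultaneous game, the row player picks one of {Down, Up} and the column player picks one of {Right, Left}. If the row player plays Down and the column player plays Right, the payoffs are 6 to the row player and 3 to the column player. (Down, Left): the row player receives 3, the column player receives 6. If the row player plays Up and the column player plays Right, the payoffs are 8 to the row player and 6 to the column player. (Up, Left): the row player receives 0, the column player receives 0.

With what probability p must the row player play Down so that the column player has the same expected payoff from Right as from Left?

Set the column player's expected payoff from Right equal to that from Left:
  the column player's payoff to Right: p·3 + (1−p)·6 = -3p + 6
  the column player's payoff to Left: p·6 + (1−p)·0 = 6p
  -3p + 6 = 6p  ⇒  -9p = -6  ⇒  p = 2/3.

p = 2/3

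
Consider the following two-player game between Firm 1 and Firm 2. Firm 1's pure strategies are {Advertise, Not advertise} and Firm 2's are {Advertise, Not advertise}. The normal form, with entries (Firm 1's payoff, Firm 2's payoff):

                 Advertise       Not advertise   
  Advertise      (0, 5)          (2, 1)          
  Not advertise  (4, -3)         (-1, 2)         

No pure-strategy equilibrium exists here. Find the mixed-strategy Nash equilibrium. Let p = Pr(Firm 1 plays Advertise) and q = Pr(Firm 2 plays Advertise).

p = 5/9, q = 3/7

Firm 2's indifference between Advertise and Not advertise determines Firm 1's mixing probability p:
  Firm 2's payoff to Advertise: p·5 + (1−p)·(-3) = 8p - 3
  Firm 2's payoff to Not advertise: p·1 + (1−p)·2 = -p + 2
  8p - 3 = -p + 2  ⇒  9p = 5  ⇒  p = 5/9.
Set Firm 1's expected payoff from Advertise equal to that from Not advertise:
  Firm 1's payoff from Advertise: q·0 + (1−q)·2 = -2q + 2
  Firm 1's payoff from Not advertise: q·4 + (1−q)·(-1) = 5q - 1
  -2q + 2 = 5q - 1  ⇒  -7q = -3  ⇒  q = 3/7.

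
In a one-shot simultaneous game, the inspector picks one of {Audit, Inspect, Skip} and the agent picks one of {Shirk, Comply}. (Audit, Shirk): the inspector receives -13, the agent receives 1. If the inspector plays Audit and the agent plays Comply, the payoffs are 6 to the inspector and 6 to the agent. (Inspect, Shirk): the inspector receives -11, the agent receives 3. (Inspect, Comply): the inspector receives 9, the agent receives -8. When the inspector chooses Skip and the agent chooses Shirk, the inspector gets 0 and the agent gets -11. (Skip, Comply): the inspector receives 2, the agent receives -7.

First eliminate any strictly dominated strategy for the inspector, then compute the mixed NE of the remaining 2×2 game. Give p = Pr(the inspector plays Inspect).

p = 4/15

The inspector's strategy Audit is strictly dominated by Inspect: -11 > -13 and 9 > 6. Eliminate Audit.
Set the agent's expected payoff from Shirk equal to that from Comply:
  the agent's payoff to Shirk: p·3 + (1−p)·(-11) = 14p - 11
  the agent's payoff to Comply: p·(-8) + (1−p)·(-7) = -p - 7
  14p - 11 = -p - 7  ⇒  15p = 4  ⇒  p = 4/15.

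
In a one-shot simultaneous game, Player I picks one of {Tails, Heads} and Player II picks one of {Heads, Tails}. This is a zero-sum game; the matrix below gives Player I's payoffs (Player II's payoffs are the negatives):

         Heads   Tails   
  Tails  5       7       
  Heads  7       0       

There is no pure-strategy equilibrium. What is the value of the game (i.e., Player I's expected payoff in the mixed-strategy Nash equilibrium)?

v = 49/9

Player II's mix must leave Player I indifferent between Tails and Heads.
  Player I's expected payoff from Tails: q·5 + (1−q)·7 = -2q + 7
  Player I's expected payoff from Heads: q·7 + (1−q)·0 = 7q
  -2q + 7 = 7q  ⇒  -9q = -7  ⇒  q = 7/9.
The value is Player I's expected payoff against this mix (using Tails): (7/9)·5 + (2/9)·7 = 49/9.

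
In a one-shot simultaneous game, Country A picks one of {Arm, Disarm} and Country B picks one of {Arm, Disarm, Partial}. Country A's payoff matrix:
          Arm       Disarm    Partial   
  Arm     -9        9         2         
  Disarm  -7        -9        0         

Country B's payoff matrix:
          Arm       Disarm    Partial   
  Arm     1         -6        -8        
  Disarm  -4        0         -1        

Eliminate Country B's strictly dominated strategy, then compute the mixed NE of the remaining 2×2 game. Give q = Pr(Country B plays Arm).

Country B's strategy Partial is strictly dominated by Disarm: -6 > -8 and 0 > -1. Eliminate Partial.
Country A's indifference between Arm and Disarm determines Country B's mixing probability q:
  Country A's expected payoff from Arm: q·(-9) + (1−q)·9 = -18q + 9
  Country A's expected payoff from Disarm: q·(-7) + (1−q)·(-9) = 2q - 9
  -18q + 9 = 2q - 9  ⇒  -20q = -18  ⇒  q = 9/10.

q = 9/10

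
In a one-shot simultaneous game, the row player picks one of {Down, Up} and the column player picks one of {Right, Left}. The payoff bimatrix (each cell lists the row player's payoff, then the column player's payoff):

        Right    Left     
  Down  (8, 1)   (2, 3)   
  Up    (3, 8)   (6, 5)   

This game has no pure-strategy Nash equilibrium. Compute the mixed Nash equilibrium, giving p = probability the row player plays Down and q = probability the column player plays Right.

The column player's indifference between Right and Left determines the row player's mixing probability p:
  the column player's expected payoff from Right: p·1 + (1−p)·8 = -7p + 8
  the column player's expected payoff from Left: p·3 + (1−p)·5 = -2p + 5
  -7p + 8 = -2p + 5  ⇒  -5p = -3  ⇒  p = 3/5.
Set the row player's expected payoff from Down equal to that from Up:
  the row player's expected payoff from Down: q·8 + (1−q)·2 = 6q + 2
  the row player's expected payoff from Up: q·3 + (1−q)·6 = -3q + 6
  6q + 2 = -3q + 6  ⇒  9q = 4  ⇒  q = 4/9.

p = 3/5, q = 4/9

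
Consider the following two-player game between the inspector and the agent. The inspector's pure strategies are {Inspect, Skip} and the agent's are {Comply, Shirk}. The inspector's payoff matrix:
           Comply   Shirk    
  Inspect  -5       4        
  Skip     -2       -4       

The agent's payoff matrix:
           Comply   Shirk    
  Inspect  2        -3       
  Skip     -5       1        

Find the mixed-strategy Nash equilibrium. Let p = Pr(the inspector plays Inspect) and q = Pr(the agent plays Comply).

p = 6/11, q = 8/11

For the agent to be willing to mix, the agent must be indifferent between Comply and Shirk, which pins down the inspector's mix.
  the agent's payoff from Comply: p·2 + (1−p)·(-5) = 7p - 5
  the agent's payoff from Shirk: p·(-3) + (1−p)·1 = -4p + 1
  7p - 5 = -4p + 1  ⇒  11p = 6  ⇒  p = 6/11.
For the inspector to be willing to mix, the inspector must be indifferent between Inspect and Skip, which pins down the agent's mix.
  the inspector's expected payoff from Inspect: q·(-5) + (1−q)·4 = -9q + 4
  the inspector's expected payoff from Skip: q·(-2) + (1−q)·(-4) = 2q - 4
  -9q + 4 = 2q - 4  ⇒  -11q = -8  ⇒  q = 8/11.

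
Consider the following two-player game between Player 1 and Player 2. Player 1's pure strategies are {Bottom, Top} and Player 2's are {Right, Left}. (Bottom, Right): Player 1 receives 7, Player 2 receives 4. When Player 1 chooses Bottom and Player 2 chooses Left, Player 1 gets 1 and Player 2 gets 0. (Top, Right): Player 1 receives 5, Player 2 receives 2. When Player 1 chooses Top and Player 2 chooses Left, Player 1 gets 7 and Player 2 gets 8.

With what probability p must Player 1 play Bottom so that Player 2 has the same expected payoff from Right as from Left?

Player 2's indifference between Right and Left determines Player 1's mixing probability p:
  Player 2's payoff to Right: p·4 + (1−p)·2 = 2p + 2
  Player 2's payoff to Left: p·0 + (1−p)·8 = -8p + 8
  2p + 2 = -8p + 8  ⇒  10p = 6  ⇒  p = 3/5.

p = 3/5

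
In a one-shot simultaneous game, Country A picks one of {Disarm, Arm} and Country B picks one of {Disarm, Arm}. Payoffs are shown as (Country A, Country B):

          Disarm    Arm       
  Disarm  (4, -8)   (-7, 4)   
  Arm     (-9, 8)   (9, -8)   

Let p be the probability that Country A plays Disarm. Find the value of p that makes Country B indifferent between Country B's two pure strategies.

p = 4/7

Country B's indifference between Disarm and Arm determines Country A's mixing probability p:
  Country B's payoff to Disarm: p·(-8) + (1−p)·8 = -16p + 8
  Country B's payoff to Arm: p·4 + (1−p)·(-8) = 12p - 8
  -16p + 8 = 12p - 8  ⇒  -28p = -16  ⇒  p = 4/7.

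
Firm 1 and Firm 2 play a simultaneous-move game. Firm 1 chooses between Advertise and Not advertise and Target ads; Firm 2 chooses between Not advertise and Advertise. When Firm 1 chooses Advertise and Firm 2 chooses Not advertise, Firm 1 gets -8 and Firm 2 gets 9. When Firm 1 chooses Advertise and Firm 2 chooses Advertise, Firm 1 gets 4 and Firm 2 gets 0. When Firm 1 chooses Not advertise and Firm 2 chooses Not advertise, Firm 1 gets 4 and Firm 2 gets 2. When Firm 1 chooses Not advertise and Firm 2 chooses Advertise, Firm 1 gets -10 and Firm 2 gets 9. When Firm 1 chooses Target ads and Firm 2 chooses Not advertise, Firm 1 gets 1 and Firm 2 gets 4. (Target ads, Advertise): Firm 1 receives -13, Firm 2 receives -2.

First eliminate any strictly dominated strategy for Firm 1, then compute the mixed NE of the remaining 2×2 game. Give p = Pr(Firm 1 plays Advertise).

p = 7/16

Firm 1's strategy Target ads is strictly dominated by Not advertise: 4 > 1 and -10 > -13. Eliminate Target ads.
In a mixed equilibrium Firm 2 is indifferent between Not advertise and Advertise; this condition fixes p.
  Firm 2's payoff from Not advertise: p·9 + (1−p)·2 = 7p + 2
  Firm 2's payoff from Advertise: p·0 + (1−p)·9 = -9p + 9
  7p + 2 = -9p + 9  ⇒  16p = 7  ⇒  p = 7/16.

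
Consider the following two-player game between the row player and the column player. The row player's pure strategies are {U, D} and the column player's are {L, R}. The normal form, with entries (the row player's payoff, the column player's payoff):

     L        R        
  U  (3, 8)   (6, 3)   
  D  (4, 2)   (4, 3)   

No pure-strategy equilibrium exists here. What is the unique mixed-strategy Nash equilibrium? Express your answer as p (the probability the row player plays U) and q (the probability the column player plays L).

Set the column player's expected payoff from L equal to that from R:
  the column player's expected payoff from L: p·8 + (1−p)·2 = 6p + 2
  the column player's expected payoff from R: p·3 + (1−p)·3 = 3
  6p + 2 = 3  ⇒  6p = 1  ⇒  p = 1/6.
For the row player to be willing to mix, the row player must be indifferent between U and D, which pins down the column player's mix.
  the row player's payoff from U: q·3 + (1−q)·6 = -3q + 6
  the row player's payoff from D: q·4 + (1−q)·4 = 4
  -3q + 6 = 4  ⇒  -3q = -2  ⇒  q = 2/3.

p = 1/6, q = 2/3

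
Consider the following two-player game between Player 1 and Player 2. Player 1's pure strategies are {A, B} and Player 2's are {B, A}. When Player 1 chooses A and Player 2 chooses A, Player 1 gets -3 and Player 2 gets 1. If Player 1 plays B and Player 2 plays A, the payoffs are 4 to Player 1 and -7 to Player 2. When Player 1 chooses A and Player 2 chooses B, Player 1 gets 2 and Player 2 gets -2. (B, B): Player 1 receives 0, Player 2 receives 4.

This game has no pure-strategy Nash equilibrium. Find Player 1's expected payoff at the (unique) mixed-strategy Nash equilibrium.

Set Player 1's expected payoff from A equal to that from B:
  Player 1's payoff to A: q·2 + (1−q)·(-3) = 5q - 3
  Player 1's payoff to B: q·0 + (1−q)·4 = -4q + 4
  5q - 3 = -4q + 4  ⇒  9q = 7  ⇒  q = 7/9.
At equilibrium Player 1 is indifferent across rows, so Player 1's payoff equals the payoff from A: (7/9)·2 + (2/9)·(-3) = 8/9.

8/9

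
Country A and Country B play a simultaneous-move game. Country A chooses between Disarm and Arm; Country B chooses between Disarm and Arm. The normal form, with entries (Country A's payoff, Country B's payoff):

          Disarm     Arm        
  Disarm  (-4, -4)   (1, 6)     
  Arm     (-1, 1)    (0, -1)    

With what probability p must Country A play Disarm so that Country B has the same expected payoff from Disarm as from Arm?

p = 1/6

Set Country B's expected payoff from Disarm equal to that from Arm:
  Country B's payoff from Disarm: p·(-4) + (1−p)·1 = -5p + 1
  Country B's payoff from Arm: p·6 + (1−p)·(-1) = 7p - 1
  -5p + 1 = 7p - 1  ⇒  -12p = -2  ⇒  p = 1/6.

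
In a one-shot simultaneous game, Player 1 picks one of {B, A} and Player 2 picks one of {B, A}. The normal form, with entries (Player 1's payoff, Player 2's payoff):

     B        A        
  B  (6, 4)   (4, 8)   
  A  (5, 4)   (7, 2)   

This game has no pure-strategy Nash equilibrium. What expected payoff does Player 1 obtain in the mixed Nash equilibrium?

11/2

Player 1's indifference between B and A determines Player 2's mixing probability q:
  Player 1's payoff from B: q·6 + (1−q)·4 = 2q + 4
  Player 1's payoff from A: q·5 + (1−q)·7 = -2q + 7
  2q + 4 = -2q + 7  ⇒  4q = 3  ⇒  q = 3/4.
At equilibrium Player 1 is indifferent across rows, so Player 1's payoff equals the payoff from B: (3/4)·6 + (1/4)·4 = 11/2.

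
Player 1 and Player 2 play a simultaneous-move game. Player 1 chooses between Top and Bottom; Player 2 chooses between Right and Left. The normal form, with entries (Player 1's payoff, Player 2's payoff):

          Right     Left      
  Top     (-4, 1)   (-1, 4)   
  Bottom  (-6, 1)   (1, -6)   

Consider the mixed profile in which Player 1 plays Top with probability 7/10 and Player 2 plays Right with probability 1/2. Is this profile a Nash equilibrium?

Yes

Check Player 2's indifference given Player 1's mix p = 7/10:
  payoff from Right = 1; payoff from Left = 1 — equal.
Check Player 1's indifference given Player 2's mix q = 1/2:
  payoff from Top = -5/2; payoff from Bottom = -5/2 — equal.
Both players are indifferent, so neither can profitably deviate.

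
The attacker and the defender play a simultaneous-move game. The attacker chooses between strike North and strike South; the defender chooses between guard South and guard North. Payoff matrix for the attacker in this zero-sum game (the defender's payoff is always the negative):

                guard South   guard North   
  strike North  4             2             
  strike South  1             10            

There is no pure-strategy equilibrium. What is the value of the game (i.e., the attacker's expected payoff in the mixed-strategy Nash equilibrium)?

For the attacker to be willing to mix, the attacker must be indifferent between strike North and strike South, which pins down the defender's mix.
  the attacker's payoff to strike North: q·4 + (1−q)·2 = 2q + 2
  the attacker's payoff to strike South: q·1 + (1−q)·10 = -9q + 10
  2q + 2 = -9q + 10  ⇒  11q = 8  ⇒  q = 8/11.
The value is the attacker's expected payoff against this mix (using strike North): (8/11)·4 + (3/11)·2 = 38/11.

v = 38/11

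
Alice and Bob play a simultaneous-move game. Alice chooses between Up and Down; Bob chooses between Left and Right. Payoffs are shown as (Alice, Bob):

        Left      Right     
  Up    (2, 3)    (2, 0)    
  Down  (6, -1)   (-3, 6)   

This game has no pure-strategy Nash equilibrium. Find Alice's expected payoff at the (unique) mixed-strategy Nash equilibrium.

2

Alice's indifference between Up and Down determines Bob's mixing probability q:
  Alice's expected payoff from Up: q·2 + (1−q)·2 = 2
  Alice's expected payoff from Down: q·6 + (1−q)·(-3) = 9q - 3
  2 = 9q - 3  ⇒  -9q = -5  ⇒  q = 5/9.
At equilibrium Alice is indifferent across rows, so Alice's payoff equals the payoff from Up: (5/9)·2 + (4/9)·2 = 2.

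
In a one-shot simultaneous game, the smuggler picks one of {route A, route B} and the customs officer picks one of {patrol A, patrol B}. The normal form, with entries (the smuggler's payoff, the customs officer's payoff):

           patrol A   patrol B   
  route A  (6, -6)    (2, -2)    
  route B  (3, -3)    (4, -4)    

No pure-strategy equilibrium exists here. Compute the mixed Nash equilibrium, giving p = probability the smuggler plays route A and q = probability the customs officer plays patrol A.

p = 1/5, q = 2/5

In a mixed equilibrium the customs officer is indifferent between patrol A and patrol B; this condition fixes p.
  the customs officer's payoff from patrol A: p·(-6) + (1−p)·(-3) = -3p - 3
  the customs officer's payoff from patrol B: p·(-2) + (1−p)·(-4) = 2p - 4
  -3p - 3 = 2p - 4  ⇒  -5p = -1  ⇒  p = 1/5.
In a mixed equilibrium the smuggler is indifferent between route A and route B; this condition fixes q.
  the smuggler's payoff to route A: q·6 + (1−q)·2 = 4q + 2
  the smuggler's payoff to route B: q·3 + (1−q)·4 = -q + 4
  4q + 2 = -q + 4  ⇒  5q = 2  ⇒  q = 2/5.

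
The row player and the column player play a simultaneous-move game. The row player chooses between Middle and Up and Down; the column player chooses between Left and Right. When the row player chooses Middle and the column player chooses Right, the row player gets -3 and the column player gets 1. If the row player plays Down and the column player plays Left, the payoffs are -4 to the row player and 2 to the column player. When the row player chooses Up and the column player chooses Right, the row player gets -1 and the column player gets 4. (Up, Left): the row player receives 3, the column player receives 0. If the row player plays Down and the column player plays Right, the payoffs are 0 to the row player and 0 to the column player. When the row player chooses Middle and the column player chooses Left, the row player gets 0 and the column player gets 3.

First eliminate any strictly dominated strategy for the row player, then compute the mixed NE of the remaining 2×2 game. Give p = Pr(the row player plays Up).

The row player's strategy Middle is strictly dominated by Up: 3 > 0 and -1 > -3. Eliminate Middle.
The row player's mix must leave the column player indifferent between Left and Right.
  the column player's payoff to Left: p·0 + (1−p)·2 = -2p + 2
  the column player's payoff to Right: p·4 + (1−p)·0 = 4p
  -2p + 2 = 4p  ⇒  -6p = -2  ⇒  p = 1/3.

p = 1/3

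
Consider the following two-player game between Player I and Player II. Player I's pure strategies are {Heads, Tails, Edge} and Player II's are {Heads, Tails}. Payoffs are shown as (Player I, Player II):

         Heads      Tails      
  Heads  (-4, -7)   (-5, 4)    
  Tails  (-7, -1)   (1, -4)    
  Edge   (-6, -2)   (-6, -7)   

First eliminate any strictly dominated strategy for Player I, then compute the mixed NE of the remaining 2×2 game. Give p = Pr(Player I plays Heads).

Player I's strategy Edge is strictly dominated by Heads: -4 > -6 and -5 > -6. Eliminate Edge.
In a mixed equilibrium Player II is indifferent between Heads and Tails; this condition fixes p.
  Player II's payoff from Heads: p·(-7) + (1−p)·(-1) = -6p - 1
  Player II's payoff from Tails: p·4 + (1−p)·(-4) = 8p - 4
  -6p - 1 = 8p - 4  ⇒  -14p = -3  ⇒  p = 3/14.

p = 3/14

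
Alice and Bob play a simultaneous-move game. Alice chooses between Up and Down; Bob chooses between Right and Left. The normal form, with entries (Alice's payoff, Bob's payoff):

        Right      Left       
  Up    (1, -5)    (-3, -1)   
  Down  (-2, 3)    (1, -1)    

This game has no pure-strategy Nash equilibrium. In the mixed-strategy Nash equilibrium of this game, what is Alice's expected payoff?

-5/7

For Alice to be willing to mix, Alice must be indifferent between Up and Down, which pins down Bob's mix.
  Alice's expected payoff from Up: q·1 + (1−q)·(-3) = 4q - 3
  Alice's expected payoff from Down: q·(-2) + (1−q)·1 = -3q + 1
  4q - 3 = -3q + 1  ⇒  7q = 4  ⇒  q = 4/7.
At equilibrium Alice is indifferent across rows, so Alice's payoff equals the payoff from Up: (4/7)·1 + (3/7)·(-3) = -5/7.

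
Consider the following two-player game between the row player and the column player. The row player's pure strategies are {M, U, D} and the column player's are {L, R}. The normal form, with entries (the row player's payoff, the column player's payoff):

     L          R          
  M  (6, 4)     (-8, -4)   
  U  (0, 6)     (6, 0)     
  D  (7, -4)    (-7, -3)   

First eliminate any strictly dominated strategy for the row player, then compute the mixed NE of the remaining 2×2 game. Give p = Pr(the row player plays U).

The row player's strategy M is strictly dominated by D: 7 > 6 and -7 > -8. Eliminate M.
The row player's mix must leave the column player indifferent between L and R.
  the column player's expected payoff from L: p·6 + (1−p)·(-4) = 10p - 4
  the column player's expected payoff from R: p·0 + (1−p)·(-3) = 3p - 3
  10p - 4 = 3p - 3  ⇒  7p = 1  ⇒  p = 1/7.

p = 1/7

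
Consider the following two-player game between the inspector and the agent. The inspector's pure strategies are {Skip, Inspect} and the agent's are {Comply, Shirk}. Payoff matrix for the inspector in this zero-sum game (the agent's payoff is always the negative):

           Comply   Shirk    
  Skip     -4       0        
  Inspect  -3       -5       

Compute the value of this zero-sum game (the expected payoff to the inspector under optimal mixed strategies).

v = -10/3

The agent's mix must leave the inspector indifferent between Skip and Inspect.
  the inspector's payoff from Skip: q·(-4) + (1−q)·0 = -4q
  the inspector's payoff from Inspect: q·(-3) + (1−q)·(-5) = 2q - 5
  -4q = 2q - 5  ⇒  -6q = -5  ⇒  q = 5/6.
The value is the inspector's expected payoff against this mix (using Skip): (5/6)·(-4) + (1/6)·0 = -10/3.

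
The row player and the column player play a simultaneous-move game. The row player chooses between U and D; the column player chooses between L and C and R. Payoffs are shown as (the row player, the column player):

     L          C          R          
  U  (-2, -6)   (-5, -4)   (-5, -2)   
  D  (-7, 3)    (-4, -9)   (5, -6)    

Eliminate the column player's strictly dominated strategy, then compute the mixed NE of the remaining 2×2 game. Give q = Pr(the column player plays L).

q = 2/3

The column player's strategy C is strictly dominated by R: -2 > -4 and -6 > -9. Eliminate C.
For the row player to be willing to mix, the row player must be indifferent between U and D, which pins down the column player's mix.
  the row player's payoff from U: q·(-2) + (1−q)·(-5) = 3q - 5
  the row player's payoff from D: q·(-7) + (1−q)·5 = -12q + 5
  3q - 5 = -12q + 5  ⇒  15q = 10  ⇒  q = 2/3.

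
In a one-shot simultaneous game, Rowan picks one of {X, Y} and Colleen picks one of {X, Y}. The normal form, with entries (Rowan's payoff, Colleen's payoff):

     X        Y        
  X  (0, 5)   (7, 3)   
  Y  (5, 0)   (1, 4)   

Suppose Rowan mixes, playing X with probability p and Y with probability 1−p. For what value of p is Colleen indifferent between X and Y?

p = 2/3

Set Colleen's expected payoff from X equal to that from Y:
  Colleen's expected payoff from X: p·5 + (1−p)·0 = 5p
  Colleen's expected payoff from Y: p·3 + (1−p)·4 = -p + 4
  5p = -p + 4  ⇒  6p = 4  ⇒  p = 2/3.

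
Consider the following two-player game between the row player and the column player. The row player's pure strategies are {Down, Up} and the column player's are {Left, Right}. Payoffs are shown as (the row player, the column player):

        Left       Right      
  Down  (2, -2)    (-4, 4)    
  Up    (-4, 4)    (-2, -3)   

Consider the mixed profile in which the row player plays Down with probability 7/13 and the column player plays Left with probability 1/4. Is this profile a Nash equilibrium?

Check the column player's indifference given the row player's mix p = 7/13:
  payoff from Left = 10/13; payoff from Right = 10/13 — equal.
Check the row player's indifference given the column player's mix q = 1/4:
  payoff from Down = -5/2; payoff from Up = -5/2 — equal.
Both players are indifferent, so neither can profitably deviate.

Yes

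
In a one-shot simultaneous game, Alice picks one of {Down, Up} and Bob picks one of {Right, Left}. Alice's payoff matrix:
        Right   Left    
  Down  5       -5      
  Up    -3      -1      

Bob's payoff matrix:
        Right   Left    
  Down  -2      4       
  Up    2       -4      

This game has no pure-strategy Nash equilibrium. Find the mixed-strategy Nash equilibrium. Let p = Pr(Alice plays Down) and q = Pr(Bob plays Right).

p = 1/2, q = 1/3

Bob's indifference between Right and Left determines Alice's mixing probability p:
  Bob's payoff from Right: p·(-2) + (1−p)·2 = -4p + 2
  Bob's payoff from Left: p·4 + (1−p)·(-4) = 8p - 4
  -4p + 2 = 8p - 4  ⇒  -12p = -6  ⇒  p = 1/2.
Bob's mix must leave Alice indifferent between Down and Up.
  Alice's payoff from Down: q·5 + (1−q)·(-5) = 10q - 5
  Alice's payoff from Up: q·(-3) + (1−q)·(-1) = -2q - 1
  10q - 5 = -2q - 1  ⇒  12q = 4  ⇒  q = 1/3.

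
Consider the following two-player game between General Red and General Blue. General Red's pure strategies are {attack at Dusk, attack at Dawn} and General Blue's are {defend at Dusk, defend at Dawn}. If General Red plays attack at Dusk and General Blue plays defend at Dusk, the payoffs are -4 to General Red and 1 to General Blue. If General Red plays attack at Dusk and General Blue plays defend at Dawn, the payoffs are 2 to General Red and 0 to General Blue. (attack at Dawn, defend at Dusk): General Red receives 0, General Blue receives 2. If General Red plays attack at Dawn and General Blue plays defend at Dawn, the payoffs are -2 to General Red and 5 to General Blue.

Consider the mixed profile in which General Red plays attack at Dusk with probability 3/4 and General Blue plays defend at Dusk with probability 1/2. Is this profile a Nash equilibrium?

Check General Blue's indifference given General Red's mix p = 3/4:
  payoff from defend at Dusk = 5/4; payoff from defend at Dawn = 5/4 — equal.
Check General Red's indifference given General Blue's mix q = 1/2:
  payoff from attack at Dusk = -1; payoff from attack at Dawn = -1 — equal.
Both players are indifferent, so neither can profitably deviate.

Yes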